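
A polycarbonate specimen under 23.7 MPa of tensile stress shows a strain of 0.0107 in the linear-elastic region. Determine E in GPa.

E = σ/ε = 23.7 MPa / 0.0107 = 2215 MPa = 2.21 GPa.

2.21 GPa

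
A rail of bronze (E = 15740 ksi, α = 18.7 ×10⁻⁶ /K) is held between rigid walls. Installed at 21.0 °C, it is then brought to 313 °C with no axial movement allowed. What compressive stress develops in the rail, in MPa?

593 MPa

E = 15740 ksi = 108.5 GPa.
ΔT = 292.0 K. Constrained thermal stress σ = E·α·ΔT = 108.5×10³ MPa × 18.7×10⁻⁶ × 292.0 = 593 MPa (compressive).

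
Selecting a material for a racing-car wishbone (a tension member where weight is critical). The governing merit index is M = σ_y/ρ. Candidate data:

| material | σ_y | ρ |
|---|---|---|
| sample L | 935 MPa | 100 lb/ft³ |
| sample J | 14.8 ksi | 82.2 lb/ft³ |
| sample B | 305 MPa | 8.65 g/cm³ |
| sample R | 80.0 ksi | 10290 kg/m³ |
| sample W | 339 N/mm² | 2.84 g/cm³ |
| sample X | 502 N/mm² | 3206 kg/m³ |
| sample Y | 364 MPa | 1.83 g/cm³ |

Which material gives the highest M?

Normalizing units and computing the index:
  sample L: σ_y = 935.0 MPa, ρ = 1602 kg/m³
  sample J: σ_y = 102.0 MPa, ρ = 1317 kg/m³
  sample B: σ_y = 305.0 MPa, ρ = 8650 kg/m³
  sample R: σ_y = 551.6 MPa, ρ = 10290 kg/m³
  sample W: σ_y = 339.0 MPa, ρ = 2840 kg/m³
  sample X: σ_y = 502.0 MPa, ρ = 3206 kg/m³
  sample Y: σ_y = 364.0 MPa, ρ = 1830 kg/m³
  sample L: M = 584 kN·m/kg
  sample Y: M = 199 kN·m/kg
  sample X: M = 157 kN·m/kg
  sample W: M = 119 kN·m/kg
  sample J: M = 77.5 kN·m/kg
  sample R: M = 53.6 kN·m/kg
  sample B: M = 35.3 kN·m/kg
Highest index: sample L.

sample L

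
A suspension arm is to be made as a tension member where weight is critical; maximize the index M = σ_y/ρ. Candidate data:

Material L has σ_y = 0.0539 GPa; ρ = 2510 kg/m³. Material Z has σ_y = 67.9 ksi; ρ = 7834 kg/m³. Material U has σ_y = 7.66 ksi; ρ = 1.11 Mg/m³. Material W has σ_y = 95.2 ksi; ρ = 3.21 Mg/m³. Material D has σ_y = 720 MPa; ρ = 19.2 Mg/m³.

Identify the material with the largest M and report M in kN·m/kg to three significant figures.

material W, M = 204 kN·m/kg

Convert each candidate to consistent units, then evaluate M:
  material L: σ_y = 53.90 MPa, ρ = 2510 kg/m³
  material Z: σ_y = 468.2 MPa, ρ = 7834 kg/m³
  material U: σ_y = 52.81 MPa, ρ = 1110 kg/m³
  material W: σ_y = 656.4 MPa, ρ = 3210 kg/m³
  material D: σ_y = 720.0 MPa, ρ = 19200 kg/m³
  material W: M = 204 kN·m/kg
  material Z: M = 59.8 kN·m/kg
  material U: M = 47.6 kN·m/kg
  material D: M = 37.5 kN·m/kg
  material L: M = 21.5 kN·m/kg
Highest index: material W.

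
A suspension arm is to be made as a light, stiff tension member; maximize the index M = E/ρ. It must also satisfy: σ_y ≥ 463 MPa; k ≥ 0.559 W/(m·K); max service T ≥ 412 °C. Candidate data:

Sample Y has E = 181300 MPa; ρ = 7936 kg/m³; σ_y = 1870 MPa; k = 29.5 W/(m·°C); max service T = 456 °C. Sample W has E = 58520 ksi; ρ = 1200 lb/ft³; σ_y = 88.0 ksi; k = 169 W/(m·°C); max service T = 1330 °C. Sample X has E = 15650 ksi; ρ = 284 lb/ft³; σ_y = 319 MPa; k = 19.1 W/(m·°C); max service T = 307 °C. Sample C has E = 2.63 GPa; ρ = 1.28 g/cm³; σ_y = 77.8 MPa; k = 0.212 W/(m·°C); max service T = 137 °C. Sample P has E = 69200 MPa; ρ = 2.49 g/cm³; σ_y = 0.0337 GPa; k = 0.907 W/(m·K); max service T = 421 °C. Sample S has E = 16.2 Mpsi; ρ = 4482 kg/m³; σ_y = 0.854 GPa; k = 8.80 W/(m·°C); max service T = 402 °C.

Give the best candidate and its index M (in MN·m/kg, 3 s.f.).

sample Y, M = 22.8 MN·m/kg

Screen on constraints: σ_y ≥ 463 MPa; k ≥ 0.559 W/(m·K); max service T ≥ 412 °C. Survivors: sample Y, sample W.
After converting to SI:
  sample Y: E = 181.3 GPa, ρ = 7936 kg/m³
  sample W: E = 403.5 GPa, ρ = 19220 kg/m³
  sample Y: M = 22.8 MN·m/kg
  sample W: M = 21.0 MN·m/kg
The maximum is for sample Y.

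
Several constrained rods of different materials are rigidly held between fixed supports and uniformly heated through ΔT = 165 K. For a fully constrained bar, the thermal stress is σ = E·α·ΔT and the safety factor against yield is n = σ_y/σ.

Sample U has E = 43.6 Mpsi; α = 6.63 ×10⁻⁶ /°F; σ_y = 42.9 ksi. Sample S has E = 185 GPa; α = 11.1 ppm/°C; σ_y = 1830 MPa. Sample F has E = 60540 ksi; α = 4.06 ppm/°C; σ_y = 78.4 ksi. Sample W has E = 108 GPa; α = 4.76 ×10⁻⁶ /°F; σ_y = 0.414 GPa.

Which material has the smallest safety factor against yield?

With everything in SI (GPa, ×10⁻⁶/K, MPa):
  sample U: E = 300.6, α = 11.9, σ_y = 295.8 → σ = 592 MPa, n = 0.500
  sample S: E = 185.0, α = 11.1, σ_y = 1830 → σ = 339 MPa, n = 5.40
  sample F: E = 417.4, α = 4.06, σ_y = 540.5 → σ = 280 MPa, n = 1.93
  sample W: E = 108.0, α = 8.57, σ_y = 414.0 → σ = 153 MPa, n = 2.71
Sample U has the lowest safety factor, n = 0.500.

sample U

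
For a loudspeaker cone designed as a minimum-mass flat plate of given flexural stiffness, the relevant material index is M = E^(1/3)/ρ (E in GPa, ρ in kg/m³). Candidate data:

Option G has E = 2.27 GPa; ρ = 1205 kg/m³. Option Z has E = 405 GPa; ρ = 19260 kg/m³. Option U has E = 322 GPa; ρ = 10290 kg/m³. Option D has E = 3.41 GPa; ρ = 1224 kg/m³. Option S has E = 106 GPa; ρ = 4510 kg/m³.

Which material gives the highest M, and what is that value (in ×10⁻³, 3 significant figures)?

Per-candidate index values:
  option D: M = 1.23×10⁻³
  option G: M = 1.09×10⁻³
  option S: M = 1.05×10⁻³
  option U: M = 0.666×10⁻³
  option Z: M = 0.384×10⁻³
The maximum is for option D.

option D, M = 1.23×10⁻³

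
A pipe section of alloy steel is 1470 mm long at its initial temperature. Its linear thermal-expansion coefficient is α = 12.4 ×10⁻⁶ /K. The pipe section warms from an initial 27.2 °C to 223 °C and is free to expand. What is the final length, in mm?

1473.6 mm

ΔT = 223 − 27.2 = 195.8 K.
ΔL = α·L₀·ΔT = 12.4×10⁻⁶ × 1470 mm × 195.8 K = 3.57 mm.
L = L₀ + ΔL = 1470 + 3.57 = 1473.6 mm.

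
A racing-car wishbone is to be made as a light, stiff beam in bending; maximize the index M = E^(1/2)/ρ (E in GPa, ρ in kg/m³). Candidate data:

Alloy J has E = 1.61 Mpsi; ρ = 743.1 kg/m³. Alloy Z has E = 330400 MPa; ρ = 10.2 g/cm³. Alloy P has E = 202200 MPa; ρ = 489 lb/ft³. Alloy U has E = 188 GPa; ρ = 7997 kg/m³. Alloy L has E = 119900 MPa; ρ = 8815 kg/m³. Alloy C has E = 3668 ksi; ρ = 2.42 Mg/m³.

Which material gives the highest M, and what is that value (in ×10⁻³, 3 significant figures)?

In SI units:
  alloy J: E = 11.10 GPa, ρ = 743.1 kg/m³
  alloy Z: E = 330.4 GPa, ρ = 10200 kg/m³
  alloy P: E = 202.2 GPa, ρ = 7833 kg/m³
  alloy U: E = 188.0 GPa, ρ = 7997 kg/m³
  alloy L: E = 119.9 GPa, ρ = 8815 kg/m³
  alloy C: E = 25.29 GPa, ρ = 2420 kg/m³
  alloy J: M = 4.48×10⁻³
  alloy C: M = 2.08×10⁻³
  alloy P: M = 1.82×10⁻³
  alloy Z: M = 1.78×10⁻³
  alloy U: M = 1.71×10⁻³
  alloy L: M = 1.24×10⁻³
Alloy J ranks first.

alloy J, M = 4.48×10⁻³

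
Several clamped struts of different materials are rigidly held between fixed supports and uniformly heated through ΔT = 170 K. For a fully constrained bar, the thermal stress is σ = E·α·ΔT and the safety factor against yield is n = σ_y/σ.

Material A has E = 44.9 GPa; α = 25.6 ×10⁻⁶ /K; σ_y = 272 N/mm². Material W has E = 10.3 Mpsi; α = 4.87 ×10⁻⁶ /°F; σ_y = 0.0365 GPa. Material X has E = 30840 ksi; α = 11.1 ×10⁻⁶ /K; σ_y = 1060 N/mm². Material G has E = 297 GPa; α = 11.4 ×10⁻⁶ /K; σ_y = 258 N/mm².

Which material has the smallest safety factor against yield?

material W

Converting E to GPa, α to ×10⁻⁶/K, σ_y to MPa, then σ and n for each:
  material A: E = 44.90, α = 25.6, σ_y = 272.0 → σ = 195 MPa, n = 1.39
  material W: E = 71.02, α = 8.77, σ_y = 36.50 → σ = 106 MPa, n = 0.345
  material X: E = 212.6, α = 11.1, σ_y = 1060 → σ = 401 MPa, n = 2.64
  material G: E = 297.0, α = 11.4, σ_y = 258.0 → σ = 576 MPa, n = 0.448
Material W has the lowest safety factor, n = 0.345.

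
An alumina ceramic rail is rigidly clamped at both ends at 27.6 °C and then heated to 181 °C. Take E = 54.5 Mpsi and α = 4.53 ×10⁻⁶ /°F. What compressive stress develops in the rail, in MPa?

E = 54.5 Mpsi = 375.8 GPa.
α = 4.53×10⁻⁶/°F × 9/5 = 8.15×10⁻⁶/K.
ΔT = 153.4 K. Constrained thermal stress σ = E·α·ΔT = 375.8×10³ MPa × 8.15×10⁻⁶ × 153.4 = 470 MPa (compressive).

470 MPa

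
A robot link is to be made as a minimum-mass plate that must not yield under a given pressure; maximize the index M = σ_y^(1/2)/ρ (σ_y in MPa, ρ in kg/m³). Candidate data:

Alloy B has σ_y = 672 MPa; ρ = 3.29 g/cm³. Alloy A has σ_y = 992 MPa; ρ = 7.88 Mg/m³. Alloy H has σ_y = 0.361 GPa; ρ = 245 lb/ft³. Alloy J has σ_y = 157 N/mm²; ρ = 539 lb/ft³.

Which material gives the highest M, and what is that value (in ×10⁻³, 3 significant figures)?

In SI units:
  alloy B: σ_y = 672.0 MPa, ρ = 3290 kg/m³
  alloy A: σ_y = 992.0 MPa, ρ = 7880 kg/m³
  alloy H: σ_y = 361.0 MPa, ρ = 3925 kg/m³
  alloy J: σ_y = 157.0 MPa, ρ = 8634 kg/m³
  alloy B: M = 7.88×10⁻³
  alloy H: M = 4.84×10⁻³
  alloy A: M = 4.00×10⁻³
  alloy J: M = 1.45×10⁻³
Alloy B has the largest M.

alloy B, M = 7.88×10⁻³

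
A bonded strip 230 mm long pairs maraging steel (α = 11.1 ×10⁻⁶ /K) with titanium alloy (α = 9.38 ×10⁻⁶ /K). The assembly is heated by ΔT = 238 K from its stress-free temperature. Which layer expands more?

maraging steel

α(maraging steel) = 11.1×10⁻⁶/K vs α(titanium alloy) = 9.38×10⁻⁶/K.
Higher α expands more for the same ΔT: maraging steel.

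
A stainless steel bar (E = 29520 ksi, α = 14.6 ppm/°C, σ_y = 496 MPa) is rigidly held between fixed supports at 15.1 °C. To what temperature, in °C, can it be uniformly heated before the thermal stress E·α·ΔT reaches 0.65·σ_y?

E = 29520 ksi = 203.5 GPa.
E·α·ΔT = 322.4 MPa ⇒ ΔT = 322.4 / (203.5×10³ × 14.6×10⁻⁶) = 108.5 K.
T = 15.1 + 108.5 = 123.6 °C.

124 °C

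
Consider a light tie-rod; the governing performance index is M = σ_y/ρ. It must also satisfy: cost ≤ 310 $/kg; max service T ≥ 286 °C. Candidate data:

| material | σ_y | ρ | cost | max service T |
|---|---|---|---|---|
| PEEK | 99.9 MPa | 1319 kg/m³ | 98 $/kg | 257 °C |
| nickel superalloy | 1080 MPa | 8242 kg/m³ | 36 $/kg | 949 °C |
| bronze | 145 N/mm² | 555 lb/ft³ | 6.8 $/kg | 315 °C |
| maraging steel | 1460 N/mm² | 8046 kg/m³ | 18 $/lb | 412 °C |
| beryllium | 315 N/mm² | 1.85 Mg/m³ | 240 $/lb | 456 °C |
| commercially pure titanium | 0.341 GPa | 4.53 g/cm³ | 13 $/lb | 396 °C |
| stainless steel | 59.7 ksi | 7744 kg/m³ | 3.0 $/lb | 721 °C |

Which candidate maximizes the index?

Screen on constraints: cost ≤ 310 $/kg; max service T ≥ 286 °C. Survivors: nickel superalloy, bronze, maraging steel, commercially pure titanium, stainless steel.
Putting every candidate on a common basis:
  nickel superalloy: σ_y = 1080 MPa, ρ = 8242 kg/m³
  bronze: σ_y = 145.0 MPa, ρ = 8890 kg/m³
  maraging steel: σ_y = 1460 MPa, ρ = 8046 kg/m³
  commercially pure titanium: σ_y = 341.0 MPa, ρ = 4530 kg/m³
  stainless steel: σ_y = 411.6 MPa, ρ = 7744 kg/m³
  maraging steel: M = 181 kN·m/kg
  nickel superalloy: M = 131 kN·m/kg
  commercially pure titanium: M = 75.3 kN·m/kg
  stainless steel: M = 53.2 kN·m/kg
  bronze: M = 16.3 kN·m/kg
Highest index: maraging steel.

maraging steel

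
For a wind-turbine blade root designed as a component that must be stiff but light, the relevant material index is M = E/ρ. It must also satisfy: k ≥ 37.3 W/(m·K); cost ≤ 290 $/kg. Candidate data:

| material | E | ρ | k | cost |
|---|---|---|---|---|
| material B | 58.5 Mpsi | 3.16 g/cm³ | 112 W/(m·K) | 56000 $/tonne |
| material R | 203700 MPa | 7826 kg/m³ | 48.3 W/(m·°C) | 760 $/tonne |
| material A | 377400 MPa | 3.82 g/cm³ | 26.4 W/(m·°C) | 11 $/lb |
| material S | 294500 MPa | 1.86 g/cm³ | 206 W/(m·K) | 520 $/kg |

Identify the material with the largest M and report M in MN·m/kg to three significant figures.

Screen on constraints: k ≥ 37.3 W/(m·K); cost ≤ 290 $/kg. Survivors: material B, material R.
Convert each candidate to consistent units, then evaluate M:
  material B: E = 403.3 GPa, ρ = 3160 kg/m³
  material R: E = 203.7 GPa, ρ = 7826 kg/m³
  material B: M = 128 MN·m/kg
  material R: M = 26.0 MN·m/kg
Material B has the largest M.

material B, M = 128 MN·m/kg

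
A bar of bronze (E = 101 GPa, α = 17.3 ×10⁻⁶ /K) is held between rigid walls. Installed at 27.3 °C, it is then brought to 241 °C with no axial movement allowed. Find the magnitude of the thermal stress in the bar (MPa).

ΔT = 213.7 K. Constrained thermal stress σ = E·α·ΔT = 101.0×10³ MPa × 17.3×10⁻⁶ × 213.7 = 373 MPa (compressive).

373 MPa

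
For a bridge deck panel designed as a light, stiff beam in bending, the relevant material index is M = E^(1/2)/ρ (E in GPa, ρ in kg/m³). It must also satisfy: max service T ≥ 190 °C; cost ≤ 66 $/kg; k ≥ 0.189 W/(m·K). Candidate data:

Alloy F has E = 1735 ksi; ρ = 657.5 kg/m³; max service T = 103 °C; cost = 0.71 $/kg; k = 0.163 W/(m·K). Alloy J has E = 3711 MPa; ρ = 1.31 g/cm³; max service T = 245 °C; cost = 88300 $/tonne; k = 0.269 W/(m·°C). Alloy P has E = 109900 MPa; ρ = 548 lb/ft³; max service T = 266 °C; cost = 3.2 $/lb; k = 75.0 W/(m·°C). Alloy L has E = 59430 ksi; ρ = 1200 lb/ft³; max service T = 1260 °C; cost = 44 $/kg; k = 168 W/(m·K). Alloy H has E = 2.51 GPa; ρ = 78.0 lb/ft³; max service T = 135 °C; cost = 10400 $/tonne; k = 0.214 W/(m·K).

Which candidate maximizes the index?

Screen on constraints: max service T ≥ 190 °C; cost ≤ 66 $/kg; k ≥ 0.189 W/(m·K). Survivors: alloy P, alloy L.
Convert each candidate to consistent units, then evaluate M:
  alloy P: E = 109.9 GPa, ρ = 8778 kg/m³
  alloy L: E = 409.8 GPa, ρ = 19220 kg/m³
  alloy P: M = 1.19×10⁻³
  alloy L: M = 1.05×10⁻³
Highest index: alloy P.

alloy P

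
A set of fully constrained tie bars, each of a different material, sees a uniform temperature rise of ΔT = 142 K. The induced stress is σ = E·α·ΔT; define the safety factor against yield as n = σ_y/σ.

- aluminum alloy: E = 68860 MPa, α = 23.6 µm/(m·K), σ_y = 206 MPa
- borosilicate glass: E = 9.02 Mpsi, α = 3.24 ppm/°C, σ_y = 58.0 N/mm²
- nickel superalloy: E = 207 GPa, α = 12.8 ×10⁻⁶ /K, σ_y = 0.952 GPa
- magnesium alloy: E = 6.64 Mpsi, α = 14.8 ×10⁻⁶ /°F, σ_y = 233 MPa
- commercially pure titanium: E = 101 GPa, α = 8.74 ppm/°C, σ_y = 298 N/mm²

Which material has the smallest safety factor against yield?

aluminum alloy

Converting E to GPa, α to ×10⁻⁶/K, σ_y to MPa, then σ and n for each:
  aluminum alloy: E = 68.86, α = 23.6, σ_y = 206.0 → σ = 231 MPa, n = 0.893
  borosilicate glass: E = 62.19, α = 3.24, σ_y = 58.00 → σ = 28.6 MPa, n = 2.03
  nickel superalloy: E = 207.0, α = 12.8, σ_y = 952.0 → σ = 376 MPa, n = 2.53
  magnesium alloy: E = 45.78, α = 26.6, σ_y = 233.0 → σ = 173 MPa, n = 1.35
  commercially pure titanium: E = 101.0, α = 8.74, σ_y = 298.0 → σ = 125 MPa, n = 2.38
Smallest n: aluminum alloy with n = 0.893.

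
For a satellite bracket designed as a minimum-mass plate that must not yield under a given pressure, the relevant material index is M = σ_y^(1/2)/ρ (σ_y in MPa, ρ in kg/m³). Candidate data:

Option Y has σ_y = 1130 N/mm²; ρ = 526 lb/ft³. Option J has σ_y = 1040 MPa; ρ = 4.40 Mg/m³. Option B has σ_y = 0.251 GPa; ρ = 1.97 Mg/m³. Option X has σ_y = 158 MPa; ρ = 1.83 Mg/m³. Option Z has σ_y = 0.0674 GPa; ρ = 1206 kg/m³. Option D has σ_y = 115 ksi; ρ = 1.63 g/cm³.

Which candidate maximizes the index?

option D

In SI units:
  option Y: σ_y = 1130 MPa, ρ = 8426 kg/m³
  option J: σ_y = 1040 MPa, ρ = 4400 kg/m³
  option B: σ_y = 251.0 MPa, ρ = 1970 kg/m³
  option X: σ_y = 158.0 MPa, ρ = 1830 kg/m³
  option Z: σ_y = 67.40 MPa, ρ = 1206 kg/m³
  option D: σ_y = 792.9 MPa, ρ = 1630 kg/m³
  option D: M = 17.3×10⁻³
  option B: M = 8.04×10⁻³
  option J: M = 7.33×10⁻³
  option X: M = 6.87×10⁻³
  option Z: M = 6.81×10⁻³
  option Y: M = 3.99×10⁻³
The maximum is for option D.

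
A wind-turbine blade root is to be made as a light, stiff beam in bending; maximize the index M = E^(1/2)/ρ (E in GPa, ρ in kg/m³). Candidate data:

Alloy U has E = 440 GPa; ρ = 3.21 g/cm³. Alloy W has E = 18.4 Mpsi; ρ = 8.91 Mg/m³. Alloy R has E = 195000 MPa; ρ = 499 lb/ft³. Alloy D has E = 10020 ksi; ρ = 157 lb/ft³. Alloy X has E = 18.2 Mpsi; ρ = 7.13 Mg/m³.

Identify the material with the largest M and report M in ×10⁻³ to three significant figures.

Convert each candidate to consistent units, then evaluate M:
  alloy U: E = 440.0 GPa, ρ = 3210 kg/m³
  alloy W: E = 126.9 GPa, ρ = 8910 kg/m³
  alloy R: E = 195.0 GPa, ρ = 7993 kg/m³
  alloy D: E = 69.09 GPa, ρ = 2515 kg/m³
  alloy X: E = 125.5 GPa, ρ = 7130 kg/m³
  alloy U: M = 6.53×10⁻³
  alloy D: M = 3.31×10⁻³
  alloy R: M = 1.75×10⁻³
  alloy X: M = 1.57×10⁻³
  alloy W: M = 1.26×10⁻³
Alloy U has the largest M.

alloy U, M = 6.53×10⁻³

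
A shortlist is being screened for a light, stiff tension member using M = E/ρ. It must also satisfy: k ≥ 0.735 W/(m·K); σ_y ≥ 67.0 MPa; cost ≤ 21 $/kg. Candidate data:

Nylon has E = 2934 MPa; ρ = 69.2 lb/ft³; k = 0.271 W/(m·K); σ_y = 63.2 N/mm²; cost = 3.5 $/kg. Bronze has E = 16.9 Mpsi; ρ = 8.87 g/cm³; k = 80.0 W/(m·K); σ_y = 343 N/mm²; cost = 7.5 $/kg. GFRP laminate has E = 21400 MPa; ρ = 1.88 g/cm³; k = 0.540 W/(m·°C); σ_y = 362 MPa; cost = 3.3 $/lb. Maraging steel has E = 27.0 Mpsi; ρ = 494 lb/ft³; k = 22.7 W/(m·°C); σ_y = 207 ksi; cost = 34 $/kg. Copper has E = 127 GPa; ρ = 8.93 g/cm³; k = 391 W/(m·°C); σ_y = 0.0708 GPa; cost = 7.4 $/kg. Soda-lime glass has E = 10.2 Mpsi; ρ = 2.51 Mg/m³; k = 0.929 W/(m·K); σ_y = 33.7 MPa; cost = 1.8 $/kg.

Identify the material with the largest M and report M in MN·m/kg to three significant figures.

copper, M = 14.2 MN·m/kg

Screen on constraints: k ≥ 0.735 W/(m·K); σ_y ≥ 67.0 MPa; cost ≤ 21 $/kg. Survivors: bronze, copper.
Normalizing units and computing the index:
  bronze: E = 116.5 GPa, ρ = 8870 kg/m³
  copper: E = 127.0 GPa, ρ = 8930 kg/m³
  copper: M = 14.2 MN·m/kg
  bronze: M = 13.1 MN·m/kg
Highest index: copper.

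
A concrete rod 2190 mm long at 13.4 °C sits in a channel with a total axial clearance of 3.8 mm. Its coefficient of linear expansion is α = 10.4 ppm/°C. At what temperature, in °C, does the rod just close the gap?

180 °C

α·L₀·ΔT = 3.8 mm ⇒ ΔT = 3.8 / (10.4×10⁻⁶ × 2190.0) = 166.8 K.
T = 13.4 + 166.8 = 180.2 °C.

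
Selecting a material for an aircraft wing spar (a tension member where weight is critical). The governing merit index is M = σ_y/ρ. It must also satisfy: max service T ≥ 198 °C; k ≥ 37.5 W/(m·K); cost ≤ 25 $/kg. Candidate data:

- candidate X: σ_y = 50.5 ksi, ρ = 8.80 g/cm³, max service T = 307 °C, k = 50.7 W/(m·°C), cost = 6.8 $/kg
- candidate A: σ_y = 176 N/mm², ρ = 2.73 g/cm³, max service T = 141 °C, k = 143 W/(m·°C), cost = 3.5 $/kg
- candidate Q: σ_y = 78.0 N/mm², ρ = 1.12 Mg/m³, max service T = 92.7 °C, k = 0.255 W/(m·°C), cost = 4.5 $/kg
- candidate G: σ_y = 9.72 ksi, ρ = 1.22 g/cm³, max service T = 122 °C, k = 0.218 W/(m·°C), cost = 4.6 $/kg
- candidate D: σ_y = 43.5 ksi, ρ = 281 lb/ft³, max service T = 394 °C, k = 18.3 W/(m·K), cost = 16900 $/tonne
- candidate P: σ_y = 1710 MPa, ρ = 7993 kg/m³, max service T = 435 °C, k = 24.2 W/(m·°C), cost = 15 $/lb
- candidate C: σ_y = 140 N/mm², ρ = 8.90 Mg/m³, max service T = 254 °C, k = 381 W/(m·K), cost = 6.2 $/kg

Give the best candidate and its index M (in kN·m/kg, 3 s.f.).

Screen on constraints: max service T ≥ 198 °C; k ≥ 37.5 W/(m·K); cost ≤ 25 $/kg. Survivors: candidate X, candidate C.
Putting every candidate on a common basis:
  candidate X: σ_y = 348.2 MPa, ρ = 8800 kg/m³
  candidate C: σ_y = 140.0 MPa, ρ = 8900 kg/m³
  candidate X: M = 39.6 kN·m/kg
  candidate C: M = 15.7 kN·m/kg
Highest index: candidate X.

candidate X, M = 39.6 kN·m/kg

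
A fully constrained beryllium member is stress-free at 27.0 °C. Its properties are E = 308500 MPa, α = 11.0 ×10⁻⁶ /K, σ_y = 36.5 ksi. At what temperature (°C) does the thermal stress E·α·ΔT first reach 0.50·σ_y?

E = 308500 MPa = 308.5 GPa.
σ_y = 36.5 ksi = 251.7 MPa.
E·α·ΔT = 125.8 MPa ⇒ ΔT = 125.8 / (308.5×10³ × 11.0×10⁻⁶) = 37.08 K.
T = 27.0 + 37.08 = 64.08 °C.

64.1 °C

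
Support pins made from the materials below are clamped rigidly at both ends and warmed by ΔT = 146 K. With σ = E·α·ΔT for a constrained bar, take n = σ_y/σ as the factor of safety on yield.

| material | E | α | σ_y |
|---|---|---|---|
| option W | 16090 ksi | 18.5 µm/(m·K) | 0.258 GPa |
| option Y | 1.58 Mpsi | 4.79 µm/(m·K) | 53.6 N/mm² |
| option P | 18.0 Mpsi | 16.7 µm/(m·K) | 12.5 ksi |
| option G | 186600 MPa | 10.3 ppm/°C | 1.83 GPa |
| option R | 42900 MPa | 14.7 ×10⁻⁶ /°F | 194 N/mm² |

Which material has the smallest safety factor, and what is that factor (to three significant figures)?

Per material, after unit conversion:
  option W: E = 110.9, α = 18.5, σ_y = 258.0 → σ = 300 MPa, n = 0.861
  option Y: E = 10.89, α = 4.79, σ_y = 53.60 → σ = 7.62 MPa, n = 7.04
  option P: E = 124.1, α = 16.7, σ_y = 86.18 → σ = 303 MPa, n = 0.285
  option G: E = 186.6, α = 10.3, σ_y = 1830 → σ = 281 MPa, n = 6.52
  option R: E = 42.90, α = 26.5, σ_y = 194.0 → σ = 166 MPa, n = 1.17
Smallest n: option P with n = 0.285.

option P, n = 0.285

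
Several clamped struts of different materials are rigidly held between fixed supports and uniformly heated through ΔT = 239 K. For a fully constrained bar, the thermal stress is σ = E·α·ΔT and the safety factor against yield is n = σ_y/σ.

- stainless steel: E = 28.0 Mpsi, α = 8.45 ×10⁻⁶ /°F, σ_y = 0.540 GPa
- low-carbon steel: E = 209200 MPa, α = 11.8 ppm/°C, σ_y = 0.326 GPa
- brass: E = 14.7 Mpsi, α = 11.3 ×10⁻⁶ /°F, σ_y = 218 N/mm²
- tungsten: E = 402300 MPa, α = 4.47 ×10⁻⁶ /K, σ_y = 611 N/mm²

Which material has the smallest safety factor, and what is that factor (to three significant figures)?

Converting E to GPa, α to ×10⁻⁶/K, σ_y to MPa, then σ and n for each:
  stainless steel: E = 193.1, α = 15.2, σ_y = 540.0 → σ = 702 MPa, n = 0.769
  low-carbon steel: E = 209.2, α = 11.8, σ_y = 326.0 → σ = 590 MPa, n = 0.553
  brass: E = 101.4, α = 20.3, σ_y = 218.0 → σ = 493 MPa, n = 0.442
  tungsten: E = 402.3, α = 4.47, σ_y = 611.0 → σ = 430 MPa, n = 1.42
The minimum is brass at n = 0.442.

brass, n = 0.442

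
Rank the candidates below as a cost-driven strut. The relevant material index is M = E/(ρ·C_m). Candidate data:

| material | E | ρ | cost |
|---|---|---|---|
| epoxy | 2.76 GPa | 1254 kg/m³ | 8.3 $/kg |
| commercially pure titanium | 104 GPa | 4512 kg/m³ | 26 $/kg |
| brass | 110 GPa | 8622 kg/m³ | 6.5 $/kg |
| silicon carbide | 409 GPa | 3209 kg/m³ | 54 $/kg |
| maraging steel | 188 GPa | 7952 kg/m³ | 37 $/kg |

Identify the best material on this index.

silicon carbide

Per-candidate index values:
  silicon carbide: M = 2.36 MN·m per $
  brass: M = 1.96 MN·m per $
  commercially pure titanium: M = 0.887 MN·m per $
  maraging steel: M = 0.639 MN·m per $
  epoxy: M = 0.265 MN·m per $
The maximum is for silicon carbide.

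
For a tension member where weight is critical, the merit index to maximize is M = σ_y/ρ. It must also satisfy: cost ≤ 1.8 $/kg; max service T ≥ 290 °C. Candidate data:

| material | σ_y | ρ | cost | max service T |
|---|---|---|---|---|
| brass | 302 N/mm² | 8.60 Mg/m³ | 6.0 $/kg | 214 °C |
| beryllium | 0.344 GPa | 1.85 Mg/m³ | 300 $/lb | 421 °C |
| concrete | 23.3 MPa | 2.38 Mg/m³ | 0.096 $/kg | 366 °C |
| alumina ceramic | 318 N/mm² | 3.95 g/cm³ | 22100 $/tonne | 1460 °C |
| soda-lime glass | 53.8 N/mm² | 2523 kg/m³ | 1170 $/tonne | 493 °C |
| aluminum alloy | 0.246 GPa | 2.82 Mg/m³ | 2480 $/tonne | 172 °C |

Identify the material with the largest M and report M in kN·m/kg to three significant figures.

soda-lime glass, M = 21.3 kN·m/kg

Screen on constraints: cost ≤ 1.8 $/kg; max service T ≥ 290 °C. Survivors: concrete, soda-lime glass.
Convert each candidate to consistent units, then evaluate M:
  concrete: σ_y = 23.30 MPa, ρ = 2380 kg/m³
  soda-lime glass: σ_y = 53.80 MPa, ρ = 2523 kg/m³
  soda-lime glass: M = 21.3 kN·m/kg
  concrete: M = 9.79 kN·m/kg
Highest index: soda-lime glass.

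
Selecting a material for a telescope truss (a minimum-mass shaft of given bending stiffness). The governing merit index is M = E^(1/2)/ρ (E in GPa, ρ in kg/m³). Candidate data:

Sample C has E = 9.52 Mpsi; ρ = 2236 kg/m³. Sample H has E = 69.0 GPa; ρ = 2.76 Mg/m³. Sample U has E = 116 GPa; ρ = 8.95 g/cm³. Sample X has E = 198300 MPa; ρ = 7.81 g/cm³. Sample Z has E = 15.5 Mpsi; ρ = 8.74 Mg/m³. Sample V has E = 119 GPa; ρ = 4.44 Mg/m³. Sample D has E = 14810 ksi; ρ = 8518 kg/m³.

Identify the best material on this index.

Normalizing units and computing the index:
  sample C: E = 65.64 GPa, ρ = 2236 kg/m³
  sample H: E = 69.00 GPa, ρ = 2760 kg/m³
  sample U: E = 116.0 GPa, ρ = 8950 kg/m³
  sample X: E = 198.3 GPa, ρ = 7810 kg/m³
  sample Z: E = 106.9 GPa, ρ = 8740 kg/m³
  sample V: E = 119.0 GPa, ρ = 4440 kg/m³
  sample D: E = 102.1 GPa, ρ = 8518 kg/m³
  sample C: M = 3.62×10⁻³
  sample H: M = 3.01×10⁻³
  sample V: M = 2.46×10⁻³
  sample X: M = 1.80×10⁻³
  sample U: M = 1.20×10⁻³
  sample D: M = 1.19×10⁻³
  sample Z: M = 1.18×10⁻³
Sample C ranks first.

sample C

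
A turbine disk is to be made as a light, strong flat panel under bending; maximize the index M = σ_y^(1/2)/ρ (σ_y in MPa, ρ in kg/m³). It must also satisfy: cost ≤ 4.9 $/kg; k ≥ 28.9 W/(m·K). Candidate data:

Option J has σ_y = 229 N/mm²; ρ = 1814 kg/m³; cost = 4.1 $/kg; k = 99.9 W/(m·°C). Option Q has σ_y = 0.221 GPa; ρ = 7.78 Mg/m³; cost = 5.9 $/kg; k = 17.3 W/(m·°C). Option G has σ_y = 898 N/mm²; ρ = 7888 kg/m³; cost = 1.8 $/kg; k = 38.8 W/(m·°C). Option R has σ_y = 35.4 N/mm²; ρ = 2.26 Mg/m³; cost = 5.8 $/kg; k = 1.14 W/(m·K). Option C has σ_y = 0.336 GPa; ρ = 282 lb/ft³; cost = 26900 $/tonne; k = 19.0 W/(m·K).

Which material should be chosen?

Screen on constraints: cost ≤ 4.9 $/kg; k ≥ 28.9 W/(m·K). Survivors: option J, option G.
After converting to SI:
  option J: σ_y = 229.0 MPa, ρ = 1814 kg/m³
  option G: σ_y = 898.0 MPa, ρ = 7888 kg/m³
  option J: M = 8.34×10⁻³
  option G: M = 3.80×10⁻³
The maximum is for option J.

option J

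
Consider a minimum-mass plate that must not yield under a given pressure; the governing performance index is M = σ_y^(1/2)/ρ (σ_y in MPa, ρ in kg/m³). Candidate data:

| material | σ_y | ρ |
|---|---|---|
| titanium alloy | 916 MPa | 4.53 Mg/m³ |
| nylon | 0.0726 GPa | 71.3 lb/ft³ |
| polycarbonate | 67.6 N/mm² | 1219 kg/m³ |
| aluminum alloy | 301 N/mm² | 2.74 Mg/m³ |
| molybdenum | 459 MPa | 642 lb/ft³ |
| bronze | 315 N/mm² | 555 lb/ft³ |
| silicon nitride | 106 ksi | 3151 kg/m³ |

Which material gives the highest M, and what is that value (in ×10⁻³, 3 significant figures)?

silicon nitride, M = 8.58×10⁻³

In SI units:
  titanium alloy: σ_y = 916.0 MPa, ρ = 4530 kg/m³
  nylon: σ_y = 72.60 MPa, ρ = 1142 kg/m³
  polycarbonate: σ_y = 67.60 MPa, ρ = 1219 kg/m³
  aluminum alloy: σ_y = 301.0 MPa, ρ = 2740 kg/m³
  molybdenum: σ_y = 459.0 MPa, ρ = 10280 kg/m³
  bronze: σ_y = 315.0 MPa, ρ = 8890 kg/m³
  silicon nitride: σ_y = 730.8 MPa, ρ = 3151 kg/m³
  silicon nitride: M = 8.58×10⁻³
  nylon: M = 7.46×10⁻³
  polycarbonate: M = 6.74×10⁻³
  titanium alloy: M = 6.68×10⁻³
  aluminum alloy: M = 6.33×10⁻³
  molybdenum: M = 2.08×10⁻³
  bronze: M = 2.00×10⁻³
Highest index: silicon nitride.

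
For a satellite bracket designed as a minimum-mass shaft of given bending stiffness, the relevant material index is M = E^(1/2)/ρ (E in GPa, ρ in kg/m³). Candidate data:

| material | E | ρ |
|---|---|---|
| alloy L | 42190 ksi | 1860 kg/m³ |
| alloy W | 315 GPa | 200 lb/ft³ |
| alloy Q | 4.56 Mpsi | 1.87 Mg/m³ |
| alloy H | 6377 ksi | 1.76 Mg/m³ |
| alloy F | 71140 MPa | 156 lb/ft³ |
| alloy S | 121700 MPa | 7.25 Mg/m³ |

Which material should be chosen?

alloy L

Convert each candidate to consistent units, then evaluate M:
  alloy L: E = 290.9 GPa, ρ = 1860 kg/m³
  alloy W: E = 315.0 GPa, ρ = 3204 kg/m³
  alloy Q: E = 31.44 GPa, ρ = 1870 kg/m³
  alloy H: E = 43.97 GPa, ρ = 1760 kg/m³
  alloy F: E = 71.14 GPa, ρ = 2499 kg/m³
  alloy S: E = 121.7 GPa, ρ = 7250 kg/m³
  alloy L: M = 9.17×10⁻³
  alloy W: M = 5.54×10⁻³
  alloy H: M = 3.77×10⁻³
  alloy F: M = 3.38×10⁻³
  alloy Q: M = 3.00×10⁻³
  alloy S: M = 1.52×10⁻³
The maximum is for alloy L.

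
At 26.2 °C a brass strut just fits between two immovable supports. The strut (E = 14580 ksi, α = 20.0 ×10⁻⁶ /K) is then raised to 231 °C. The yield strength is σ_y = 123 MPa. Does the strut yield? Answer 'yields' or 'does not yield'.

yields

E = 14580 ksi = 100.5 GPa.
ΔT = 204.8 K. Constrained thermal stress σ = E·α·ΔT = 100.5×10³ MPa × 20.0×10⁻⁶ × 204.8 = 412 MPa (compressive).
Compare to σ_y = 123 MPa: σ ≥ σ_y, so it yields.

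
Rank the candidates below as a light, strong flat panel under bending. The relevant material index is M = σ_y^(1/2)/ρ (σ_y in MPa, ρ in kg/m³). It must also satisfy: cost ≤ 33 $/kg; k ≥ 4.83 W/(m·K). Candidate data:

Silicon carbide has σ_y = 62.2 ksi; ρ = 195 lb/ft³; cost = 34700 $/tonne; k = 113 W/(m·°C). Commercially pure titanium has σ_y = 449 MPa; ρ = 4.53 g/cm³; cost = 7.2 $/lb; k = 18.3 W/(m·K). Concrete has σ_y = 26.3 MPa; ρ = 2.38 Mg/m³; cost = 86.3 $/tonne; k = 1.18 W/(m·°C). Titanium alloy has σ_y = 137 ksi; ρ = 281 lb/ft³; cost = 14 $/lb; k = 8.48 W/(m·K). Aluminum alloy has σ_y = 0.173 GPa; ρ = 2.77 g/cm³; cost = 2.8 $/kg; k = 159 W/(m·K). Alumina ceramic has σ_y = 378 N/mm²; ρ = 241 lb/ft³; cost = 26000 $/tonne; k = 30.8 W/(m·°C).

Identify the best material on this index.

Screen on constraints: cost ≤ 33 $/kg; k ≥ 4.83 W/(m·K). Survivors: commercially pure titanium, titanium alloy, aluminum alloy, alumina ceramic.
Normalizing units and computing the index:
  commercially pure titanium: σ_y = 449.0 MPa, ρ = 4530 kg/m³
  titanium alloy: σ_y = 944.6 MPa, ρ = 4501 kg/m³
  aluminum alloy: σ_y = 173.0 MPa, ρ = 2770 kg/m³
  alumina ceramic: σ_y = 378.0 MPa, ρ = 3860 kg/m³
  titanium alloy: M = 6.83×10⁻³
  alumina ceramic: M = 5.04×10⁻³
  aluminum alloy: M = 4.75×10⁻³
  commercially pure titanium: M = 4.68×10⁻³
Highest index: titanium alloy.

titanium alloy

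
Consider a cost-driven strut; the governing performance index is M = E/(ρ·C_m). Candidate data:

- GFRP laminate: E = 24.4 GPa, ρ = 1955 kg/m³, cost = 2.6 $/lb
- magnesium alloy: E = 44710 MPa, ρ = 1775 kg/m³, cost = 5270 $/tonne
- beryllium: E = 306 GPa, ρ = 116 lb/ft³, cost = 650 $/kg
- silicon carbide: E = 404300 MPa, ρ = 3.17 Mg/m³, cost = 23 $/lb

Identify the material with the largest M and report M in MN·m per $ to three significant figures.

magnesium alloy, M = 4.78 MN·m per $

Convert each candidate to consistent units, then evaluate M:
  GFRP laminate: E = 24.40 GPa, ρ = 1955 kg/m³, cost = 5.732 $/kg
  magnesium alloy: E = 44.71 GPa, ρ = 1775 kg/m³, cost = 5.270 $/kg
  beryllium: E = 306.0 GPa, ρ = 1858 kg/m³, cost = 650.0 $/kg
  silicon carbide: E = 404.3 GPa, ρ = 3170 kg/m³, cost = 50.71 $/kg
  magnesium alloy: M = 4.78 MN·m per $
  silicon carbide: M = 2.52 MN·m per $
  GFRP laminate: M = 2.18 MN·m per $
  beryllium: M = 0.253 MN·m per $
Highest index: magnesium alloy.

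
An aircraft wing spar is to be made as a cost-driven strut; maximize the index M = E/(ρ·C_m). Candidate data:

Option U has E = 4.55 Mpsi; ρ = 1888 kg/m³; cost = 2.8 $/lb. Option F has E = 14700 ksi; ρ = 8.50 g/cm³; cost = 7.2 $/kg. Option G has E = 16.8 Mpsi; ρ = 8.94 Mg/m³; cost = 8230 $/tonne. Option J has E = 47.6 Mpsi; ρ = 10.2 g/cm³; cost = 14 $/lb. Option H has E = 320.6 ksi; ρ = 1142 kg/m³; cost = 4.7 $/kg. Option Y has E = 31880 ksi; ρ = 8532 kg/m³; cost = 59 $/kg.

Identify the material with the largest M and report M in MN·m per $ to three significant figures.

option U, M = 2.69 MN·m per $

After converting to SI:
  option U: E = 31.37 GPa, ρ = 1888 kg/m³, cost = 6.173 $/kg
  option F: E = 101.4 GPa, ρ = 8500 kg/m³, cost = 7.200 $/kg
  option G: E = 115.8 GPa, ρ = 8940 kg/m³, cost = 8.230 $/kg
  option J: E = 328.2 GPa, ρ = 10200 kg/m³, cost = 30.86 $/kg
  option H: E = 2.210 GPa, ρ = 1142 kg/m³, cost = 4.700 $/kg
  option Y: E = 219.8 GPa, ρ = 8532 kg/m³, cost = 59.00 $/kg
  option U: M = 2.69 MN·m per $
  option F: M = 1.66 MN·m per $
  option G: M = 1.57 MN·m per $
  option J: M = 1.04 MN·m per $
  option Y: M = 0.437 MN·m per $
  option H: M = 0.412 MN·m per $
Option U has the largest M.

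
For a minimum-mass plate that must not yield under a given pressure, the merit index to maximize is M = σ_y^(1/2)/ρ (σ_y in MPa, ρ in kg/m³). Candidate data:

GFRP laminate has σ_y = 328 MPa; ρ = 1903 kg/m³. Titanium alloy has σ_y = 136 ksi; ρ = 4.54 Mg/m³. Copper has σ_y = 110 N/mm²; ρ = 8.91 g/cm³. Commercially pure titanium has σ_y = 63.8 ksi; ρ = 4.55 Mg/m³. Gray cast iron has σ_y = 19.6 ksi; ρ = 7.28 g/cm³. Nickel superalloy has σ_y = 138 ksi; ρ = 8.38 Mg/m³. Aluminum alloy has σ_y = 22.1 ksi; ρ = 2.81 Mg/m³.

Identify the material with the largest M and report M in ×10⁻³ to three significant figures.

In SI units:
  GFRP laminate: σ_y = 328.0 MPa, ρ = 1903 kg/m³
  titanium alloy: σ_y = 937.7 MPa, ρ = 4540 kg/m³
  copper: σ_y = 110.0 MPa, ρ = 8910 kg/m³
  commercially pure titanium: σ_y = 439.9 MPa, ρ = 4550 kg/m³
  gray cast iron: σ_y = 135.1 MPa, ρ = 7280 kg/m³
  nickel superalloy: σ_y = 951.5 MPa, ρ = 8380 kg/m³
  aluminum alloy: σ_y = 152.4 MPa, ρ = 2810 kg/m³
  GFRP laminate: M = 9.52×10⁻³
  titanium alloy: M = 6.74×10⁻³
  commercially pure titanium: M = 4.61×10⁻³
  aluminum alloy: M = 4.39×10⁻³
  nickel superalloy: M = 3.68×10⁻³
  gray cast iron: M = 1.60×10⁻³
  copper: M = 1.18×10⁻³
Highest index: GFRP laminate.

GFRP laminate, M = 9.52×10⁻³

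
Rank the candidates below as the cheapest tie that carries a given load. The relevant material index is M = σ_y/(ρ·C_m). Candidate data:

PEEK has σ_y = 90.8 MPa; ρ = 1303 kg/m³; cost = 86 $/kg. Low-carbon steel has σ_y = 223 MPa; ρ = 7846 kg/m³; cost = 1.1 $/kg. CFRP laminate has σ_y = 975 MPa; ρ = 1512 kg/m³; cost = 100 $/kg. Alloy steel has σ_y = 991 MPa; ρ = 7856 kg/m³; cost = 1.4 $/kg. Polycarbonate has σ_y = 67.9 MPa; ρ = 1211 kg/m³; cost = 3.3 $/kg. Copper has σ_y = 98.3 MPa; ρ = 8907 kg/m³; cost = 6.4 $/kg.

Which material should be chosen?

Per-candidate index values:
  alloy steel: M = 90.1 kN·m per $
  low-carbon steel: M = 25.8 kN·m per $
  polycarbonate: M = 17.0 kN·m per $
  CFRP laminate: M = 6.45 kN·m per $
  copper: M = 1.72 kN·m per $
  PEEK: M = 0.810 kN·m per $
Alloy steel ranks first.

alloy steel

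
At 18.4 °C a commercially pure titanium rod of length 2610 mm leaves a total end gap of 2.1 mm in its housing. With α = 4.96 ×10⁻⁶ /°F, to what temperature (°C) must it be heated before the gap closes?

109 °C

α = 4.96×10⁻⁶/°F × 9/5 = 8.93×10⁻⁶/K.
α·L₀·ΔT = 2.1 mm ⇒ ΔT = 2.1 / (8.93×10⁻⁶ × 2610.0) = 90.12 K.
T = 18.4 + 90.12 = 108.5 °C.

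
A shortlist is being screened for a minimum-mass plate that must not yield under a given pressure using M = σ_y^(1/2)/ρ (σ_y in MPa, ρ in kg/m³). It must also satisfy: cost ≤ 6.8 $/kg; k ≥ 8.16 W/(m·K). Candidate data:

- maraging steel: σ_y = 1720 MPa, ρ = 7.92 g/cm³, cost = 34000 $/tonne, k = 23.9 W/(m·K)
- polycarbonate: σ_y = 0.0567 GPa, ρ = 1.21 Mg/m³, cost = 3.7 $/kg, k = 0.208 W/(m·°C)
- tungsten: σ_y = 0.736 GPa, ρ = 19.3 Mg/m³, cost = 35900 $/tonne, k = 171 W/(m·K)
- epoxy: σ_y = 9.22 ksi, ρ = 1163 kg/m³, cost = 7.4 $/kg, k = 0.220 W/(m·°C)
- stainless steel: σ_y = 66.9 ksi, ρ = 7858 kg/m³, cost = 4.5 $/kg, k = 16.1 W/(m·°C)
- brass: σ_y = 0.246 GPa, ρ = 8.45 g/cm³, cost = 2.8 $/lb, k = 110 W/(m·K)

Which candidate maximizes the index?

Screen on constraints: cost ≤ 6.8 $/kg; k ≥ 8.16 W/(m·K). Survivors: stainless steel, brass.
In SI units:
  stainless steel: σ_y = 461.3 MPa, ρ = 7858 kg/m³
  brass: σ_y = 246.0 MPa, ρ = 8450 kg/m³
  stainless steel: M = 2.73×10⁻³
  brass: M = 1.86×10⁻³
Stainless steel ranks first.

stainless steel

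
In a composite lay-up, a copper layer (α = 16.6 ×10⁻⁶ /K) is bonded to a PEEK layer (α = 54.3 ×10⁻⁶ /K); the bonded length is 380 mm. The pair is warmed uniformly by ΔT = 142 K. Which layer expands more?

PEEK

α(copper) = 16.6×10⁻⁶/K vs α(PEEK) = 54.3×10⁻⁶/K.
Higher α expands more for the same ΔT: PEEK.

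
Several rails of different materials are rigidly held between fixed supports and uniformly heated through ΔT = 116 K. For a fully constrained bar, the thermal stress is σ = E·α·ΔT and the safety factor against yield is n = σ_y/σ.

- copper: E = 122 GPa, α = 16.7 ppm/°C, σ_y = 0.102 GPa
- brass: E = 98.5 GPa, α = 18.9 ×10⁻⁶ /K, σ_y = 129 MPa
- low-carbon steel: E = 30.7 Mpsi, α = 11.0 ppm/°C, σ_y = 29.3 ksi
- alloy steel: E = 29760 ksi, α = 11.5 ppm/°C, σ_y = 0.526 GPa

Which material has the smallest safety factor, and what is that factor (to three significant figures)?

With everything in SI (GPa, ×10⁻⁶/K, MPa):
  copper: E = 122.0, α = 16.7, σ_y = 102.0 → σ = 236 MPa, n = 0.432
  brass: E = 98.50, α = 18.9, σ_y = 129.0 → σ = 216 MPa, n = 0.597
  low-carbon steel: E = 211.7, α = 11.0, σ_y = 202.0 → σ = 270 MPa, n = 0.748
  alloy steel: E = 205.2, α = 11.5, σ_y = 526.0 → σ = 274 MPa, n = 1.92
The minimum is copper at n = 0.432.

copper, n = 0.432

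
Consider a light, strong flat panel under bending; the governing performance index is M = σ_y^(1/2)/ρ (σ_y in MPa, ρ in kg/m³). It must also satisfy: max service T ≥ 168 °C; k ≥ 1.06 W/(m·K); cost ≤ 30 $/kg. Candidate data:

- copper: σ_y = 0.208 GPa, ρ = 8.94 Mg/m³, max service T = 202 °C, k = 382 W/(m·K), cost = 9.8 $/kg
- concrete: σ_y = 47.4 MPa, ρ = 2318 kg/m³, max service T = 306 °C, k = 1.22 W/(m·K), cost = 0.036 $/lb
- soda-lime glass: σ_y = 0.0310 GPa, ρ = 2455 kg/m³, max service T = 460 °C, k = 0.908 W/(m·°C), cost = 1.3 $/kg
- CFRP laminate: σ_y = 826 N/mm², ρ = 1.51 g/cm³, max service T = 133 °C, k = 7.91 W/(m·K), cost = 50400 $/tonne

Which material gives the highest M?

concrete

Screen on constraints: max service T ≥ 168 °C; k ≥ 1.06 W/(m·K); cost ≤ 30 $/kg. Survivors: copper, concrete.
After converting to SI:
  copper: σ_y = 208.0 MPa, ρ = 8940 kg/m³
  concrete: σ_y = 47.40 MPa, ρ = 2318 kg/m³
  concrete: M = 2.97×10⁻³
  copper: M = 1.61×10⁻³
Highest index: concrete.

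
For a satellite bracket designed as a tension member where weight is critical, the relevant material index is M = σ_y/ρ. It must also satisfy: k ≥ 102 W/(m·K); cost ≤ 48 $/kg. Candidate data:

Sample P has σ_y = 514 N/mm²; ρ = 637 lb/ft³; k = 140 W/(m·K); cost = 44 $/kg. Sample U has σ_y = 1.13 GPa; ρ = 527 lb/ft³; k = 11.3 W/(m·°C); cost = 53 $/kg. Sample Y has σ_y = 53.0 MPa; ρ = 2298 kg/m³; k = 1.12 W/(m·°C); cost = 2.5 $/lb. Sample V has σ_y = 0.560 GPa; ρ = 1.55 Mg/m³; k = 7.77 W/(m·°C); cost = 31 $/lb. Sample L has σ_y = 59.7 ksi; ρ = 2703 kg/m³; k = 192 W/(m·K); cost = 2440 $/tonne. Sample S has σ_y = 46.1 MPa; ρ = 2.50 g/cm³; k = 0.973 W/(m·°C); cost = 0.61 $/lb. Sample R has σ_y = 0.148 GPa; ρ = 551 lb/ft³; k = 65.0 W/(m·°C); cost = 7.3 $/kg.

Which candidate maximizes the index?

Screen on constraints: k ≥ 102 W/(m·K); cost ≤ 48 $/kg. Survivors: sample P, sample L.
Putting every candidate on a common basis:
  sample P: σ_y = 514.0 MPa, ρ = 10200 kg/m³
  sample L: σ_y = 411.6 MPa, ρ = 2703 kg/m³
  sample L: M = 152 kN·m/kg
  sample P: M = 50.4 kN·m/kg
The maximum is for sample L.

sample L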